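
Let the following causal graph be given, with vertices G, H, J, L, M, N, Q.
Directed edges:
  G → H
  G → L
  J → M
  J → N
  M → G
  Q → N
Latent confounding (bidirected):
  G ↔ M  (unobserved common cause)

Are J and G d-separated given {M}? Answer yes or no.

No — J and G are d-connected given {M}.

Bayes-Ball from J | {M} reaches {G,H,L,N}.
G ∈ reach(J|{M}) ⇒ J ⊥̸ G | {M}.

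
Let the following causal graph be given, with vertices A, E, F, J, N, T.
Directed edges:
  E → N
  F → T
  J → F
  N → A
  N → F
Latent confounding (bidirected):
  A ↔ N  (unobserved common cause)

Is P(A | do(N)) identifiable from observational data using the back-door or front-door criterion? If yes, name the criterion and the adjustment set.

P(A|do(N)): not identifiable (no BD/FD set).

desc(N)\{N}={A,F,T}; candidates ⊆ {E,J}.
N↔A: latent back-door arc(s) into N.
size 0: {}; under {} N still reaches {A,E} ∋ A.
size 1: {E}, {J}; under {E} N still reaches {A} ∋ A.
size 2: {E,J}; under {E,J} N still reaches {A} ∋ A.
N↔A cannot be blocked by any observed set — no back-door set.
No mediator lies on a directed N→…→A path.
Neither criterion identifies P(A|do(N)) in this graph.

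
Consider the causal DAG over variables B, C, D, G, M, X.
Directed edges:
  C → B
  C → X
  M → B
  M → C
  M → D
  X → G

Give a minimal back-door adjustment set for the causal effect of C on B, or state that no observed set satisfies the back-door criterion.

desc(C)\{C}={B,G,X}; candidates ⊆ {D,M}.
size 0: {}; under {} C still reaches {B,D,M} ∋ B.
{M}: C⊥B given {M} in G with C→· removed — back-door holds.

C→B: minimal back-door set {M}.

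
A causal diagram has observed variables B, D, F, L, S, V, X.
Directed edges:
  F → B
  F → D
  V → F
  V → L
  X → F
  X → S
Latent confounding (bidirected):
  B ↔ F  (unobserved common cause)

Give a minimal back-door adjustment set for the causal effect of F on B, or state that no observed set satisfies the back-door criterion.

desc(F)\{F}={B,D}; candidates ⊆ {L,S,V,X}.
F↔B: latent back-door arc(s) into F.
size 0: {}; under {} F still reaches {B,L,S,V,X} ∋ B.
size 1: {L}, {S}, {V} …(+1); under {L} F still reaches {B,S,V,X} ∋ B.
size 2: {L,S}, {L,V}, {L,X} …(+3); under {L,S} F still reaches {B,V,X} ∋ B.
F↔B cannot be blocked by any observed set — no back-door set.

F→B: no observed back-door set.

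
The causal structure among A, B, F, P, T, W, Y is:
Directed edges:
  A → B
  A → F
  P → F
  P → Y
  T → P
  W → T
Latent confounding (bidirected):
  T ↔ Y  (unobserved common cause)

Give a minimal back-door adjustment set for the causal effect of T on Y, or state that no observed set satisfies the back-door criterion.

T→Y: no observed back-door set.

desc(T)\{T}={F,P,Y}; candidates ⊆ {A,B,W}.
T↔Y: latent back-door arc(s) into T.
size 0: {}; under {} T still reaches {W,Y} ∋ Y.
size 1: {A}, {B}, {W}; under {A} T still reaches {W,Y} ∋ Y.
size 2: {A,B}, {A,W}, {B,W}; under {A,B} T still reaches {W,Y} ∋ Y.
T↔Y cannot be blocked by any observed set — no back-door set.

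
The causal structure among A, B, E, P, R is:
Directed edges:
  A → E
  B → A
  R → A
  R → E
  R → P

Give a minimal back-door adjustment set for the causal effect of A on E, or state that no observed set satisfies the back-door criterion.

desc(A)\{A}={E}; candidates ⊆ {B,P,R}.
size 0: {}; under {} A still reaches {B,E,P,R} ∋ E.
{R}: A⊥E given {R} in G with A→· removed — back-door holds.

A→E: minimal back-door set {R}.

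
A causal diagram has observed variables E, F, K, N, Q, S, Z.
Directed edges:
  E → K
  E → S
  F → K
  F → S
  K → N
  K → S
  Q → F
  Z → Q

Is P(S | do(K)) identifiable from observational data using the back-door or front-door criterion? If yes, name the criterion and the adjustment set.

desc(K)\{K}={N,S}; candidates ⊆ {E,F,Q,Z}.
size 0: {}; under {} K still reaches {E,F,Q,S,Z} ∋ S.
size 1: {E}, {F}, {Q} …(+1); under {E} K still reaches {F,Q,S,Z} ∋ S.
{E,F}: K⊥S given {E,F} in G with K→· removed — back-door holds.
P(S|do(K)) = Σ_{E,F} P(S|K,E,F)·P(E,F).

P(S|do(K)): backdoor, adjust for {E, F}.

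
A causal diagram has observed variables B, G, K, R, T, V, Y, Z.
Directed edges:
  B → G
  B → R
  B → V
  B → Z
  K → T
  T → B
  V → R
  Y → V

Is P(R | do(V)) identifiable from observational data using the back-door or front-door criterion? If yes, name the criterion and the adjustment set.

P(R|do(V)): backdoor, adjust for {B}.

desc(V)\{V}={R}; candidates ⊆ {B,G,K,T,Y,Z}.
size 0: {}; under {} V still reaches {B,G,K,R,T,Y,Z} ∋ R.
{B}: V⊥R given {B} in G with V→· removed — back-door holds.
P(R|do(V)) = Σ_{B} P(R|V,B)·P(B).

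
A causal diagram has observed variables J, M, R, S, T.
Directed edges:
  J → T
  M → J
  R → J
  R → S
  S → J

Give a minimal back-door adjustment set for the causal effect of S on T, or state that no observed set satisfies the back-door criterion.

S→T: minimal back-door set {R}.

desc(S)\{S}={J,T}; candidates ⊆ {M,R}.
size 0: {}; under {} S still reaches {J,R,T} ∋ T.
{R}: S⊥T given {R} in G with S→· removed — back-door holds.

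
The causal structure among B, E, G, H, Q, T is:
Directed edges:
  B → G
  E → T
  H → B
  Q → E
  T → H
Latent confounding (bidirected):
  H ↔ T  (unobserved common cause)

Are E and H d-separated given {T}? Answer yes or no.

Bayes-Ball from E | {T} reaches {B,G,H,Q}.
H ∈ reach(E|{T}) ⇒ E ⊥̸ H | {T}.

No — E and H are d-connected given {T}.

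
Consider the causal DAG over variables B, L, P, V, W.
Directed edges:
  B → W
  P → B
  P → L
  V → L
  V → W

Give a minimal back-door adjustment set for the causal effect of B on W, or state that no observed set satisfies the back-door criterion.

B→W: minimal back-door set ∅.

desc(B)\{B}={W}; candidates ⊆ {L,P,V}.
∅: B⊥W given ∅ in G with B→· removed — back-door holds.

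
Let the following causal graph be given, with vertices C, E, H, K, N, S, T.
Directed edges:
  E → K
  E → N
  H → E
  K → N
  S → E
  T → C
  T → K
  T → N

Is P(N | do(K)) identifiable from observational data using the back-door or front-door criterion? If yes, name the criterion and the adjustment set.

P(N|do(K)): backdoor, adjust for {E, T}.

desc(K)\{K}={N}; candidates ⊆ {C,E,H,S,T}.
size 0: {}; under {} K still reaches {C,E,H,N,S,T} ∋ N.
size 1: {C}, {E}, {H} …(+2); under {C} K still reaches {E,H,N,S,T} ∋ N.
{E,T}: K⊥N given {E,T} in G with K→· removed — back-door holds.
P(N|do(K)) = Σ_{E,T} P(N|K,E,T)·P(E,T).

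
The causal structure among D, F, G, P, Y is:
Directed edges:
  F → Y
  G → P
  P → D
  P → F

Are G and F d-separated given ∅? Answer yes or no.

Bayes-Ball from G | ∅ reaches {D,F,P,Y}.
F ∈ reach(G|∅) ⇒ G ⊥̸ F | ∅.

No — G and F are d-connected given ∅.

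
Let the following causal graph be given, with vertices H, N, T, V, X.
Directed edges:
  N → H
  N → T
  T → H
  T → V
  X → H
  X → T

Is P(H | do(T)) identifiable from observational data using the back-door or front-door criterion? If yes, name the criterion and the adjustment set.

desc(T)\{T}={H,V}; candidates ⊆ {N,X}.
size 0: {}; under {} T still reaches {H,N,X} ∋ H.
size 1: {N}, {X}; under {N} T still reaches {H,X} ∋ H.
{N,X}: T⊥H given {N,X} in G with T→· removed — back-door holds.
P(H|do(T)) = Σ_{N,X} P(H|T,N,X)·P(N,X).

P(H|do(T)): backdoor, adjust for {N, X}.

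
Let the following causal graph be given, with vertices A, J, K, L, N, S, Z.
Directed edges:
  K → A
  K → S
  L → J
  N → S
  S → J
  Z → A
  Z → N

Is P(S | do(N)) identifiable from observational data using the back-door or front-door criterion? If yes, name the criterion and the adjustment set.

desc(N)\{N}={J,S}; candidates ⊆ {A,K,L,Z}.
∅: N⊥S given ∅ in G with N→· removed — back-door holds.
P(S|do(N)) = P(S|N) — no adjustment needed.

P(S|do(N)): backdoor, adjust for ∅.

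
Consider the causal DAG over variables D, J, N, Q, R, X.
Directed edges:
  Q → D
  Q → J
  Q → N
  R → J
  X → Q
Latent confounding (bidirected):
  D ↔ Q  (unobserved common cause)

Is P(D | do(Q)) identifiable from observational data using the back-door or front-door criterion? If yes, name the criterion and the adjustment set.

P(D|do(Q)): not identifiable (no BD/FD set).

desc(Q)\{Q}={D,J,N}; candidates ⊆ {R,X}.
Q↔D: latent back-door arc(s) into Q.
size 0: {}; under {} Q still reaches {D,X} ∋ D.
size 1: {R}, {X}; under {R} Q still reaches {D,X} ∋ D.
size 2: {R,X}; under {R,X} Q still reaches {D} ∋ D.
Q↔D cannot be blocked by any observed set — no back-door set.
No mediator lies on a directed Q→…→D path.
Neither criterion identifies P(D|do(Q)) in this graph.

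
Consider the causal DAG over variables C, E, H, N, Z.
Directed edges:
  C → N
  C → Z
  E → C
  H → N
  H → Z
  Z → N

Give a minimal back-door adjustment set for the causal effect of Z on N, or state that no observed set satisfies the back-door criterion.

Z→N: minimal back-door set {C, H}.

desc(Z)\{Z}={N}; candidates ⊆ {C,E,H}.
size 0: {}; under {} Z still reaches {C,E,H,N} ∋ N.
size 1: {C}, {E}, {H}; under {C} Z still reaches {H,N} ∋ N.
{C,H}: Z⊥N given {C,H} in G with Z→· removed — back-door holds.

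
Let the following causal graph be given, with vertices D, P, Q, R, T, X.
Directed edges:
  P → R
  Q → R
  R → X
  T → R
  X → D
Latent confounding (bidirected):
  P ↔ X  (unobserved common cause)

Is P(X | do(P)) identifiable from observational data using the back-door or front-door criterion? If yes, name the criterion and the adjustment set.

P(X|do(P)): frontdoor, adjust for {R}.

desc(P)\{P}={D,R,X}; candidates ⊆ {Q,T}.
P↔X: latent back-door arc(s) into P.
size 0: {}; under {} P still reaches {D,X} ∋ X.
size 1: {Q}, {T}; under {Q} P still reaches {D,X} ∋ X.
size 2: {Q,T}; under {Q,T} P still reaches {D,X} ∋ X.
P↔X cannot be blocked by any observed set — no back-door set.
{R}: (i) intercepts every directed P→X path; (ii) no back-door P→{R}; (iii) {P} blocks every back-door {R}→X. Front-door holds.
P(X|do(P)) = Σ_{R} P(R|P) Σ_{P'} P(X|R,P')P(P').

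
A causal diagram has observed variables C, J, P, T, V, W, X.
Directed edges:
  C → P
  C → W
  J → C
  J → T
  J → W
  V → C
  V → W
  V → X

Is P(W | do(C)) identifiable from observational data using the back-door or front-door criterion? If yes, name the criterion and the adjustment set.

desc(C)\{C}={P,W}; candidates ⊆ {J,T,V,X}.
size 0: {}; under {} C still reaches {J,T,V,W,X} ∋ W.
size 1: {J}, {T}, {V} …(+1); under {J} C still reaches {V,W,X} ∋ W.
{J,V}: C⊥W given {J,V} in G with C→· removed — back-door holds.
P(W|do(C)) = Σ_{J,V} P(W|C,J,V)·P(J,V).

P(W|do(C)): backdoor, adjust for {J, V}.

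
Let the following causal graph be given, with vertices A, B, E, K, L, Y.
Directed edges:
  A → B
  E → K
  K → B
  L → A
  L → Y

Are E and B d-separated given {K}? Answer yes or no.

Bayes-Ball from E | {K} reaches ∅.
B ∉ reach(E|{K}) ⇒ E ⊥ B | {K}.

Yes — E ⊥ B | {K}.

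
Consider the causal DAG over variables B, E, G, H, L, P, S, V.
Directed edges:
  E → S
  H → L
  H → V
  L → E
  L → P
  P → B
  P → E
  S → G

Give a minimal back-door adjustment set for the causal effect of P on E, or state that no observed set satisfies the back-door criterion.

desc(P)\{P}={B,E,G,S}; candidates ⊆ {H,L,V}.
size 0: {}; under {} P still reaches {E,G,H,L,S,V} ∋ E.
{L}: P⊥E given {L} in G with P→· removed — back-door holds.

P→E: minimal back-door set {L}.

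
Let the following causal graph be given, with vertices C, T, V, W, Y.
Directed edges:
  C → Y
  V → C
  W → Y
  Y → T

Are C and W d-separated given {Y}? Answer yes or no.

Bayes-Ball from C | {Y} reaches {V,W}.
W ∈ reach(C|{Y}) ⇒ C ⊥̸ W | {Y}.

No — C and W are d-connected given {Y}.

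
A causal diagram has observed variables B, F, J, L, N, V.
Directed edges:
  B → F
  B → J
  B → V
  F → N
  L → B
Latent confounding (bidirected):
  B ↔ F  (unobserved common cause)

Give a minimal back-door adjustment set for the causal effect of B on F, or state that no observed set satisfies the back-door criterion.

desc(B)\{B}={F,J,N,V}; candidates ⊆ {L}.
B↔F: latent back-door arc(s) into B.
size 0: {}; under {} B still reaches {F,L,N} ∋ F.
size 1: {L}; under {L} B still reaches {F,N} ∋ F.
B↔F cannot be blocked by any observed set — no back-door set.

B→F: no observed back-door set.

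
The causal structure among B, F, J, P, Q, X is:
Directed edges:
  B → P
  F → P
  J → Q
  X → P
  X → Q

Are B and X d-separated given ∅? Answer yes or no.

Bayes-Ball from B | ∅ reaches {P}.
X ∉ reach(B|∅) ⇒ B ⊥ X | ∅.

Yes — B ⊥ X | ∅.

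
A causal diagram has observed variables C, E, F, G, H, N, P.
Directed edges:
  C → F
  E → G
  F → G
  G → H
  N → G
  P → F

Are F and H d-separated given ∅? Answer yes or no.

No — F and H are d-connected given ∅.

Bayes-Ball from F | ∅ reaches {C,G,H,P}.
H ∈ reach(F|∅) ⇒ F ⊥̸ H | ∅.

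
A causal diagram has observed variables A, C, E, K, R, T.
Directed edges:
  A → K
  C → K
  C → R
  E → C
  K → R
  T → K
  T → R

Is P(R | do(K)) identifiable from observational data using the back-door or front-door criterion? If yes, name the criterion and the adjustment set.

P(R|do(K)): backdoor, adjust for {C, T}.

desc(K)\{K}={R}; candidates ⊆ {A,C,E,T}.
size 0: {}; under {} K still reaches {A,C,E,R,T} ∋ R.
size 1: {A}, {C}, {E} …(+1); under {A} K still reaches {C,E,R,T} ∋ R.
{C,T}: K⊥R given {C,T} in G with K→· removed — back-door holds.
P(R|do(K)) = Σ_{C,T} P(R|K,C,T)·P(C,T).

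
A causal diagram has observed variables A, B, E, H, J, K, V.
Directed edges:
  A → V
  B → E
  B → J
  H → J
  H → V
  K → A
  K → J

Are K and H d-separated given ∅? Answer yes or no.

Yes — K ⊥ H | ∅.

Bayes-Ball from K | ∅ reaches {A,J,V}.
H ∉ reach(K|∅) ⇒ K ⊥ H | ∅.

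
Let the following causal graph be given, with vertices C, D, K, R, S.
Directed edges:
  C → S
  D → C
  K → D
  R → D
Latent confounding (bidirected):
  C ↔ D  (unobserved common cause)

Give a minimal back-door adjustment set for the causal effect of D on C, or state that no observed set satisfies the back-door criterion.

D→C: no observed back-door set.

desc(D)\{D}={C,S}; candidates ⊆ {K,R}.
D↔C: latent back-door arc(s) into D.
size 0: {}; under {} D still reaches {C,K,R,S} ∋ C.
size 1: {K}, {R}; under {K} D still reaches {C,R,S} ∋ C.
size 2: {K,R}; under {K,R} D still reaches {C,S} ∋ C.
D↔C cannot be blocked by any observed set — no back-door set.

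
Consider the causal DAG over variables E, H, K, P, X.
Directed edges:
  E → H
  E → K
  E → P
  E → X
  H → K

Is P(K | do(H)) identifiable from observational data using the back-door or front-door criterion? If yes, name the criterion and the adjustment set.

desc(H)\{H}={K}; candidates ⊆ {E,P,X}.
size 0: {}; under {} H still reaches {E,K,P,X} ∋ K.
{E}: H⊥K given {E} in G with H→· removed — back-door holds.
P(K|do(H)) = Σ_{E} P(K|H,E)·P(E).

P(K|do(H)): backdoor, adjust for {E}.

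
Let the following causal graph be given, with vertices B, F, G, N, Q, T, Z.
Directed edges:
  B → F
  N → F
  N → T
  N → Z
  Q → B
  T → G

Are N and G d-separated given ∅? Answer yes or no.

No — N and G are d-connected given ∅.

Bayes-Ball from N | ∅ reaches {F,G,T,Z}.
G ∈ reach(N|∅) ⇒ N ⊥̸ G | ∅.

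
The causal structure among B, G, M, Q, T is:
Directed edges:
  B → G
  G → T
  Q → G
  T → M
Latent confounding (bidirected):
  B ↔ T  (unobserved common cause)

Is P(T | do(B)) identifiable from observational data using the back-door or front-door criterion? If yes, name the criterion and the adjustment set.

desc(B)\{B}={G,M,T}; candidates ⊆ {Q}.
B↔T: latent back-door arc(s) into B.
size 0: {}; under {} B still reaches {M,T} ∋ T.
size 1: {Q}; under {Q} B still reaches {M,T} ∋ T.
B↔T cannot be blocked by any observed set — no back-door set.
{G}: (i) intercepts every directed B→T path; (ii) no back-door B→{G}; (iii) {B} blocks every back-door {G}→T. Front-door holds.
P(T|do(B)) = Σ_{G} P(G|B) Σ_{B'} P(T|G,B')P(B').

P(T|do(B)): frontdoor, adjust for {G}.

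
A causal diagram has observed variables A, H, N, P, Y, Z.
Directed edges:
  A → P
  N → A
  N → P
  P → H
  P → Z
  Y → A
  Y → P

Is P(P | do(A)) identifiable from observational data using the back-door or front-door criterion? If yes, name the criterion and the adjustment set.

desc(A)\{A}={H,P,Z}; candidates ⊆ {N,Y}.
size 0: {}; under {} A still reaches {H,N,P,Y,Z} ∋ P.
size 1: {N}, {Y}; under {N} A still reaches {H,P,Y,Z} ∋ P.
{N,Y}: A⊥P given {N,Y} in G with A→· removed — back-door holds.
P(P|do(A)) = Σ_{N,Y} P(P|A,N,Y)·P(N,Y).

P(P|do(A)): backdoor, adjust for {N, Y}.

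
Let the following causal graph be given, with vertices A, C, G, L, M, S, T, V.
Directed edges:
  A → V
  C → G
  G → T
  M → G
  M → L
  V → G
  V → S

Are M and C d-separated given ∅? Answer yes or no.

Yes — M ⊥ C | ∅.

Bayes-Ball from M | ∅ reaches {G,L,T}.
C ∉ reach(M|∅) ⇒ M ⊥ C | ∅.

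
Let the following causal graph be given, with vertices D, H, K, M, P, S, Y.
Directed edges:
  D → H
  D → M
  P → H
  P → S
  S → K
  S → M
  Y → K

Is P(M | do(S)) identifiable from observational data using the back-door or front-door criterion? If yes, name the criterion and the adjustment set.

P(M|do(S)): backdoor, adjust for ∅.

desc(S)\{S}={K,M}; candidates ⊆ {D,H,P,Y}.
∅: S⊥M given ∅ in G with S→· removed — back-door holds.
P(M|do(S)) = P(M|S) — no adjustment needed.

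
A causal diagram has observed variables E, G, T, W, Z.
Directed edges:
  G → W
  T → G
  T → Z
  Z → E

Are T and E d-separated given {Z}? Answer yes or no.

Bayes-Ball from T | {Z} reaches {G,W}.
E ∉ reach(T|{Z}) ⇒ T ⊥ E | {Z}.

Yes — T ⊥ E | {Z}.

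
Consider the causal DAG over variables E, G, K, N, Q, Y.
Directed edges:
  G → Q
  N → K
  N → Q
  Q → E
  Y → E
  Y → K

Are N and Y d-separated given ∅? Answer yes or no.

Yes — N ⊥ Y | ∅.

Bayes-Ball from N | ∅ reaches {E,K,Q}.
Y ∉ reach(N|∅) ⇒ N ⊥ Y | ∅.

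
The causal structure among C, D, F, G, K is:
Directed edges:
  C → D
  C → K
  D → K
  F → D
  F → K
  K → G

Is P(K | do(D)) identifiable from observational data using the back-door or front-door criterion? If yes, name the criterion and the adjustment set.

P(K|do(D)): backdoor, adjust for {C, F}.

desc(D)\{D}={G,K}; candidates ⊆ {C,F}.
size 0: {}; under {} D still reaches {C,F,G,K} ∋ K.
size 1: {C}, {F}; under {C} D still reaches {F,G,K} ∋ K.
{C,F}: D⊥K given {C,F} in G with D→· removed — back-door holds.
P(K|do(D)) = Σ_{C,F} P(K|D,C,F)·P(C,F).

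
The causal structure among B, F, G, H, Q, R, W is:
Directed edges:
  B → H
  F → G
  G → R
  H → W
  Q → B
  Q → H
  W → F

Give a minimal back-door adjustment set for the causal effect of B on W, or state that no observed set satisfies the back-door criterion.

desc(B)\{B}={F,G,H,R,W}; candidates ⊆ {Q}.
size 0: {}; under {} B still reaches {F,G,H,Q,R,W} ∋ W.
{Q}: B⊥W given {Q} in G with B→· removed — back-door holds.

B→W: minimal back-door set {Q}.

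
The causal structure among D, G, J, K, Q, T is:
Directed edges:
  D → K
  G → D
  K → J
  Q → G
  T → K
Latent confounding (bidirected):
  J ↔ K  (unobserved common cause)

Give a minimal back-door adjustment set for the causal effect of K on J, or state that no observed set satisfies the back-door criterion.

K→J: no observed back-door set.

desc(K)\{K}={J}; candidates ⊆ {D,G,Q,T}.
K↔J: latent back-door arc(s) into K.
size 0: {}; under {} K still reaches {D,G,J,Q,T} ∋ J.
size 1: {D}, {G}, {Q} …(+1); under {D} K still reaches {J,T} ∋ J.
size 2: {D,G}, {D,Q}, {D,T} …(+3); under {D,G} K still reaches {J,T} ∋ J.
K↔J cannot be blocked by any observed set — no back-door set.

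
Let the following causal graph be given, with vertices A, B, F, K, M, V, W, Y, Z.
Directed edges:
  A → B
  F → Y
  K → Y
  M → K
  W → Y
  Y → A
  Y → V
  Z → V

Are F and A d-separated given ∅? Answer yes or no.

Bayes-Ball from F | ∅ reaches {A,B,V,Y}.
A ∈ reach(F|∅) ⇒ F ⊥̸ A | ∅.

No — F and A are d-connected given ∅.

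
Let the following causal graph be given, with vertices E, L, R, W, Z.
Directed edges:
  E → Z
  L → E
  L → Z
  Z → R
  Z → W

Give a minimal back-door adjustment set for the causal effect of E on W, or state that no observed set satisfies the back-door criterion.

E→W: minimal back-door set {L}.

desc(E)\{E}={R,W,Z}; candidates ⊆ {L}.
size 0: {}; under {} E still reaches {L,R,W,Z} ∋ W.
{L}: E⊥W given {L} in G with E→· removed — back-door holds.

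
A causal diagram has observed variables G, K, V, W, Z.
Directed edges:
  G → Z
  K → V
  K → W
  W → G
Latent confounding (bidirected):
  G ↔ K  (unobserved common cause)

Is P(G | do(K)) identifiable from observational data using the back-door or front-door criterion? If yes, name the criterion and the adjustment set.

desc(K)\{K}={G,V,W,Z}; candidates ⊆ {—}.
K↔G: latent back-door arc(s) into K.
size 0: {}; under {} K still reaches {G,Z} ∋ G.
K↔G cannot be blocked by any observed set — no back-door set.
{W}: (i) intercepts every directed K→G path; (ii) no back-door K→{W}; (iii) {K} blocks every back-door {W}→G. Front-door holds.
P(G|do(K)) = Σ_{W} P(W|K) Σ_{K'} P(G|W,K')P(K').

P(G|do(K)): frontdoor, adjust for {W}.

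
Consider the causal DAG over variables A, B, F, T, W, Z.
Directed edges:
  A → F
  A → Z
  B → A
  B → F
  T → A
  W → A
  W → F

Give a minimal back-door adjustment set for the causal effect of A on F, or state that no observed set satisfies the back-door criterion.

desc(A)\{A}={F,Z}; candidates ⊆ {B,T,W}.
size 0: {}; under {} A still reaches {B,F,T,W} ∋ F.
size 1: {B}, {T}, {W}; under {B} A still reaches {F,T,W} ∋ F.
{B,W}: A⊥F given {B,W} in G with A→· removed — back-door holds.

A→F: minimal back-door set {B, W}.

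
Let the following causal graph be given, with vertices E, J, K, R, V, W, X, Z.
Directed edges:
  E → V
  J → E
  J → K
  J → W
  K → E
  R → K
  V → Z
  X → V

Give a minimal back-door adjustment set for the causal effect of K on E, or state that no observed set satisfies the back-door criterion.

desc(K)\{K}={E,V,Z}; candidates ⊆ {J,R,W,X}.
size 0: {}; under {} K still reaches {E,J,R,V,W,Z} ∋ E.
{J}: K⊥E given {J} in G with K→· removed — back-door holds.

K→E: minimal back-door set {J}.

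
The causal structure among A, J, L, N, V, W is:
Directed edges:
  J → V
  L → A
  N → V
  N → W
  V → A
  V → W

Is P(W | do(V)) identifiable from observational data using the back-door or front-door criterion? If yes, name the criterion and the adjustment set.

desc(V)\{V}={A,W}; candidates ⊆ {J,L,N}.
size 0: {}; under {} V still reaches {J,N,W} ∋ W.
{N}: V⊥W given {N} in G with V→· removed — back-door holds.
P(W|do(V)) = Σ_{N} P(W|V,N)·P(N).

P(W|do(V)): backdoor, adjust for {N}.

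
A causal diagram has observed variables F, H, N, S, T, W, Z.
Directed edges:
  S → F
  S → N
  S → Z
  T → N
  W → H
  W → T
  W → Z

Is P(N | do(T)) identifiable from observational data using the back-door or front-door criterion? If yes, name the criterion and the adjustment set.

P(N|do(T)): backdoor, adjust for ∅.

desc(T)\{T}={N}; candidates ⊆ {F,H,S,W,Z}.
∅: T⊥N given ∅ in G with T→· removed — back-door holds.
P(N|do(T)) = P(N|T) — no adjustment needed.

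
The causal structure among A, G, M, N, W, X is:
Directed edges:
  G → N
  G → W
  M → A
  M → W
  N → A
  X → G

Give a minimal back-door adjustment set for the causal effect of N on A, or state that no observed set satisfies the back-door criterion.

desc(N)\{N}={A}; candidates ⊆ {G,M,W,X}.
∅: N⊥A given ∅ in G with N→· removed — back-door holds.

N→A: minimal back-door set ∅.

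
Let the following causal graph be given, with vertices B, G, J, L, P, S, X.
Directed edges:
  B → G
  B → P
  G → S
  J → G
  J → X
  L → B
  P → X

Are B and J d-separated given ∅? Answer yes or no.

Bayes-Ball from B | ∅ reaches {G,L,P,S,X}.
J ∉ reach(B|∅) ⇒ B ⊥ J | ∅.

Yes — B ⊥ J | ∅.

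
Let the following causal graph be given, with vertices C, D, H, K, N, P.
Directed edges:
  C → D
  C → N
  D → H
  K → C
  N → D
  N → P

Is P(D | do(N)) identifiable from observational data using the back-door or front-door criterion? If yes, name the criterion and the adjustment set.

P(D|do(N)): backdoor, adjust for {C}.

desc(N)\{N}={D,H,P}; candidates ⊆ {C,K}.
size 0: {}; under {} N still reaches {C,D,H,K} ∋ D.
{C}: N⊥D given {C} in G with N→· removed — back-door holds.
P(D|do(N)) = Σ_{C} P(D|N,C)·P(C).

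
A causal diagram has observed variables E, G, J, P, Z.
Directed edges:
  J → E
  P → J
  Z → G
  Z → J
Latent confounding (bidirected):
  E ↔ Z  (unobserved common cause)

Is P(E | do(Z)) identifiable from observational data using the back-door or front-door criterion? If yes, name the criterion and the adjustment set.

desc(Z)\{Z}={E,G,J}; candidates ⊆ {P}.
Z↔E: latent back-door arc(s) into Z.
size 0: {}; under {} Z still reaches {E} ∋ E.
size 1: {P}; under {P} Z still reaches {E} ∋ E.
Z↔E cannot be blocked by any observed set — no back-door set.
{J}: (i) intercepts every directed Z→E path; (ii) no back-door Z→{J}; (iii) {Z} blocks every back-door {J}→E. Front-door holds.
P(E|do(Z)) = Σ_{J} P(J|Z) Σ_{Z'} P(E|J,Z')P(Z').

P(E|do(Z)): frontdoor, adjust for {J}.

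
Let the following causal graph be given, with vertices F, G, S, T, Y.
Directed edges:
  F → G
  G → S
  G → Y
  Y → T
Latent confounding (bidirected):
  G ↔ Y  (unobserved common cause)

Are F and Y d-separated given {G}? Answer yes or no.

No — F and Y are d-connected given {G}.

Bayes-Ball from F | {G} reaches {T,Y}.
Y ∈ reach(F|{G}) ⇒ F ⊥̸ Y | {G}.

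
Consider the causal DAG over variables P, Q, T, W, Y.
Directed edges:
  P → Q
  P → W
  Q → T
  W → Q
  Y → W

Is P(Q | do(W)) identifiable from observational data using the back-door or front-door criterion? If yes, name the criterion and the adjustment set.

desc(W)\{W}={Q,T}; candidates ⊆ {P,Y}.
size 0: {}; under {} W still reaches {P,Q,T,Y} ∋ Q.
{P}: W⊥Q given {P} in G with W→· removed — back-door holds.
P(Q|do(W)) = Σ_{P} P(Q|W,P)·P(P).

P(Q|do(W)): backdoor, adjust for {P}.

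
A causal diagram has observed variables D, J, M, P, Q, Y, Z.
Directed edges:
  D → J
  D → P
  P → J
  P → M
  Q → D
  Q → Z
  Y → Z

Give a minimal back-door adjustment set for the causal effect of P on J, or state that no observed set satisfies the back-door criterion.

desc(P)\{P}={J,M}; candidates ⊆ {D,Q,Y,Z}.
size 0: {}; under {} P still reaches {D,J,Q,Z} ∋ J.
{D}: P⊥J given {D} in G with P→· removed — back-door holds.

P→J: minimal back-door set {D}.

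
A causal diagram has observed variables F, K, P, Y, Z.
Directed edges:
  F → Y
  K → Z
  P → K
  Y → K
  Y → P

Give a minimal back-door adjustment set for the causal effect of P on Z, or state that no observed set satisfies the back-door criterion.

desc(P)\{P}={K,Z}; candidates ⊆ {F,Y}.
size 0: {}; under {} P still reaches {F,K,Y,Z} ∋ Z.
{Y}: P⊥Z given {Y} in G with P→· removed — back-door holds.

P→Z: minimal back-door set {Y}.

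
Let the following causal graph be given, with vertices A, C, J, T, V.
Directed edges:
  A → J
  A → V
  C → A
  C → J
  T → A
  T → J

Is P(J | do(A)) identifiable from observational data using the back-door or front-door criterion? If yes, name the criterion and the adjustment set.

P(J|do(A)): backdoor, adjust for {C, T}.

desc(A)\{A}={J,V}; candidates ⊆ {C,T}.
size 0: {}; under {} A still reaches {C,J,T} ∋ J.
size 1: {C}, {T}; under {C} A still reaches {J,T} ∋ J.
{C,T}: A⊥J given {C,T} in G with A→· removed — back-door holds.
P(J|do(A)) = Σ_{C,T} P(J|A,C,T)·P(C,T).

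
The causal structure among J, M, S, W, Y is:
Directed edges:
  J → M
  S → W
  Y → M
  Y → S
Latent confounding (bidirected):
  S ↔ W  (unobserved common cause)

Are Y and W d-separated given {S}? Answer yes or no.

Bayes-Ball from Y | {S} reaches {M,W}.
W ∈ reach(Y|{S}) ⇒ Y ⊥̸ W | {S}.

No — Y and W are d-connected given {S}.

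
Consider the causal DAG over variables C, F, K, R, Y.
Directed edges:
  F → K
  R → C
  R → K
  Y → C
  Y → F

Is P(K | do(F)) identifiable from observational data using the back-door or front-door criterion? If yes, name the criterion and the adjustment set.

desc(F)\{F}={K}; candidates ⊆ {C,R,Y}.
∅: F⊥K given ∅ in G with F→· removed — back-door holds.
P(K|do(F)) = P(K|F) — no adjustment needed.

P(K|do(F)): backdoor, adjust for ∅.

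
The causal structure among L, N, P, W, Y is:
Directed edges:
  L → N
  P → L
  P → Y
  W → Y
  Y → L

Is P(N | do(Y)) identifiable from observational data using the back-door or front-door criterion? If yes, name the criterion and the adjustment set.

P(N|do(Y)): backdoor, adjust for {P}.

desc(Y)\{Y}={L,N}; candidates ⊆ {P,W}.
size 0: {}; under {} Y still reaches {L,N,P,W} ∋ N.
{P}: Y⊥N given {P} in G with Y→· removed — back-door holds.
P(N|do(Y)) = Σ_{P} P(N|Y,P)·P(P).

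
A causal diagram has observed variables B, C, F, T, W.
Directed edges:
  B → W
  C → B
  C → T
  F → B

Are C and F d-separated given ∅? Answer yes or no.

Bayes-Ball from C | ∅ reaches {B,T,W}.
F ∉ reach(C|∅) ⇒ C ⊥ F | ∅.

Yes — C ⊥ F | ∅.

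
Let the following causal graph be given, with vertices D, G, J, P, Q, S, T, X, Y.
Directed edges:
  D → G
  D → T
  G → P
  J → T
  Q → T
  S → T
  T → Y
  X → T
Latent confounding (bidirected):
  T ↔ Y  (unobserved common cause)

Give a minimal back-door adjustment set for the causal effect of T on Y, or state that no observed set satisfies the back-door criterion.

T→Y: no observed back-door set.

desc(T)\{T}={Y}; candidates ⊆ {D,G,J,P,Q,S,X}.
T↔Y: latent back-door arc(s) into T.
size 0: {}; under {} T still reaches {D,G,J,P,Q,S,X,Y} ∋ Y.
size 1: {D}, {G}, {J} …(+4); under {D} T still reaches {J,Q,S,X,Y} ∋ Y.
size 2: {D,G}, {D,J}, {D,P} …(+18); under {D,G} T still reaches {J,Q,S,X,Y} ∋ Y.
T↔Y cannot be blocked by any observed set — no back-door set.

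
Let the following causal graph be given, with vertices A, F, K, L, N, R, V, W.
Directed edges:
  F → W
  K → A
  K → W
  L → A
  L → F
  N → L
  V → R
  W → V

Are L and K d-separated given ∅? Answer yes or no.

Bayes-Ball from L | ∅ reaches {A,F,N,R,V,W}.
K ∉ reach(L|∅) ⇒ L ⊥ K | ∅.

Yes — L ⊥ K | ∅.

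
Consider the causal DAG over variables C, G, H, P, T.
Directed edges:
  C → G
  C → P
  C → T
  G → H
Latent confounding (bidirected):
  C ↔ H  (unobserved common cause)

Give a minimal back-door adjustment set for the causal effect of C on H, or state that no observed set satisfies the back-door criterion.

C→H: no observed back-door set.

desc(C)\{C}={G,H,P,T}; candidates ⊆ {—}.
C↔H: latent back-door arc(s) into C.
size 0: {}; under {} C still reaches {H} ∋ H.
C↔H cannot be blocked by any observed set — no back-door set.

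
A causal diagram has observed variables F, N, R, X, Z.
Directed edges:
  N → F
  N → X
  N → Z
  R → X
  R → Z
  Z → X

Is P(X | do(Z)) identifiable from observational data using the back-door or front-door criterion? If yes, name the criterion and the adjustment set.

desc(Z)\{Z}={X}; candidates ⊆ {F,N,R}.
size 0: {}; under {} Z still reaches {F,N,R,X} ∋ X.
size 1: {F}, {N}, {R}; under {F} Z still reaches {N,R,X} ∋ X.
{N,R}: Z⊥X given {N,R} in G with Z→· removed — back-door holds.
P(X|do(Z)) = Σ_{N,R} P(X|Z,N,R)·P(N,R).

P(X|do(Z)): backdoor, adjust for {N, R}.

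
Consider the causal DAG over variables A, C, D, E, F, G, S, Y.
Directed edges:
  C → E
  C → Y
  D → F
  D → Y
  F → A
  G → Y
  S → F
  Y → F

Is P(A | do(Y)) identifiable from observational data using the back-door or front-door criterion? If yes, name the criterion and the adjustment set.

desc(Y)\{Y}={A,F}; candidates ⊆ {C,D,E,G,S}.
size 0: {}; under {} Y still reaches {A,C,D,E,F,G} ∋ A.
{D}: Y⊥A given {D} in G with Y→· removed — back-door holds.
P(A|do(Y)) = Σ_{D} P(A|Y,D)·P(D).

P(A|do(Y)): backdoor, adjust for {D}.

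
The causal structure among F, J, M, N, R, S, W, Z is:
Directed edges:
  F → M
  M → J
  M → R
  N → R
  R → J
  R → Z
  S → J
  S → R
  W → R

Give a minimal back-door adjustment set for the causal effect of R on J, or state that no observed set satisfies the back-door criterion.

desc(R)\{R}={J,Z}; candidates ⊆ {F,M,N,S,W}.
size 0: {}; under {} R still reaches {F,J,M,N,S,W} ∋ J.
size 1: {F}, {M}, {N} …(+2); under {F} R still reaches {J,M,N,S,W} ∋ J.
{M,S}: R⊥J given {M,S} in G with R→· removed — back-door holds.

R→J: minimal back-door set {M, S}.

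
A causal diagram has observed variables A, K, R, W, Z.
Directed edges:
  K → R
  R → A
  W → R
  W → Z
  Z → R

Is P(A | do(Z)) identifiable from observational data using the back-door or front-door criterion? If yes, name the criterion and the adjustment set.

desc(Z)\{Z}={A,R}; candidates ⊆ {K,W}.
size 0: {}; under {} Z still reaches {A,R,W} ∋ A.
{W}: Z⊥A given {W} in G with Z→· removed — back-door holds.
P(A|do(Z)) = Σ_{W} P(A|Z,W)·P(W).

P(A|do(Z)): backdoor, adjust for {W}.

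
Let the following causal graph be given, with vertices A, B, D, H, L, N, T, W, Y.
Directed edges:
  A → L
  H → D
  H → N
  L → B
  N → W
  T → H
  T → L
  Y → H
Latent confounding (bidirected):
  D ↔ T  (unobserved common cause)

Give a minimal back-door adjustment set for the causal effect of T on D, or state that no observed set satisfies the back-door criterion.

T→D: no observed back-door set.

desc(T)\{T}={B,D,H,L,N,W}; candidates ⊆ {A,Y}.
T↔D: latent back-door arc(s) into T.
size 0: {}; under {} T still reaches {D} ∋ D.
size 1: {A}, {Y}; under {A} T still reaches {D} ∋ D.
size 2: {A,Y}; under {A,Y} T still reaches {D} ∋ D.
T↔D cannot be blocked by any observed set — no back-door set.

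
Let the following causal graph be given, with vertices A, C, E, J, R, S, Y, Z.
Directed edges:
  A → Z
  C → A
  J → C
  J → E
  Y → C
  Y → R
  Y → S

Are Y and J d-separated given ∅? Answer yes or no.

Yes — Y ⊥ J | ∅.

Bayes-Ball from Y | ∅ reaches {A,C,R,S,Z}.
J ∉ reach(Y|∅) ⇒ Y ⊥ J | ∅.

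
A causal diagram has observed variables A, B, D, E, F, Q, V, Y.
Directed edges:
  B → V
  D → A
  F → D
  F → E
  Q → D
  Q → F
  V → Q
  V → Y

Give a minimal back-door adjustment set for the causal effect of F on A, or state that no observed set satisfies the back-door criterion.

desc(F)\{F}={A,D,E}; candidates ⊆ {B,Q,V,Y}.
size 0: {}; under {} F still reaches {A,B,D,Q,V,Y} ∋ A.
{Q}: F⊥A given {Q} in G with F→· removed — back-door holds.

F→A: minimal back-door set {Q}.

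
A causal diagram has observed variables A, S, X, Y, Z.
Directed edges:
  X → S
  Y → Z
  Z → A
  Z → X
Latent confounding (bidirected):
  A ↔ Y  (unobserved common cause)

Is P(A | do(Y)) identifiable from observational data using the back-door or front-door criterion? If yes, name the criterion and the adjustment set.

desc(Y)\{Y}={A,S,X,Z}; candidates ⊆ {—}.
Y↔A: latent back-door arc(s) into Y.
size 0: {}; under {} Y still reaches {A} ∋ A.
Y↔A cannot be blocked by any observed set — no back-door set.
{Z}: (i) intercepts every directed Y→A path; (ii) no back-door Y→{Z}; (iii) {Y} blocks every back-door {Z}→A. Front-door holds.
P(A|do(Y)) = Σ_{Z} P(Z|Y) Σ_{Y'} P(A|Z,Y')P(Y').

P(A|do(Y)): frontdoor, adjust for {Z}.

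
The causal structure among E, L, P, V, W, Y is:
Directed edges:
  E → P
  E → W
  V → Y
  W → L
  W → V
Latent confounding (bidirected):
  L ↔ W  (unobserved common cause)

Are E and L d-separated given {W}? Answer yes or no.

No — E and L are d-connected given {W}.

Bayes-Ball from E | {W} reaches {L,P}.
L ∈ reach(E|{W}) ⇒ E ⊥̸ L | {W}.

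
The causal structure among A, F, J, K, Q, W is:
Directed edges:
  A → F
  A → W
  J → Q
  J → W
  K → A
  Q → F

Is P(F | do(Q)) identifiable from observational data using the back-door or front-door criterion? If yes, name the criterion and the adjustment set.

P(F|do(Q)): backdoor, adjust for ∅.

desc(Q)\{Q}={F}; candidates ⊆ {A,J,K,W}.
∅: Q⊥F given ∅ in G with Q→· removed — back-door holds.
P(F|do(Q)) = P(F|Q) — no adjustment needed.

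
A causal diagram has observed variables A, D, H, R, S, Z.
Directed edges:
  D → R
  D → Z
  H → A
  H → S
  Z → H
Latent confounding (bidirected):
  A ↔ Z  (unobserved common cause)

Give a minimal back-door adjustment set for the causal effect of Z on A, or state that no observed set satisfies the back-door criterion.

desc(Z)\{Z}={A,H,S}; candidates ⊆ {D,R}.
Z↔A: latent back-door arc(s) into Z.
size 0: {}; under {} Z still reaches {A,D,R} ∋ A.
size 1: {D}, {R}; under {D} Z still reaches {A} ∋ A.
size 2: {D,R}; under {D,R} Z still reaches {A} ∋ A.
Z↔A cannot be blocked by any observed set — no back-door set.

Z→A: no observed back-door set.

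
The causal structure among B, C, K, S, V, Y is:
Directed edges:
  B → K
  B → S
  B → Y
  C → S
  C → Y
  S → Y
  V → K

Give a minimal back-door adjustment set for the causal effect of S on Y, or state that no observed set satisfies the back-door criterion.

S→Y: minimal back-door set {B, C}.

desc(S)\{S}={Y}; candidates ⊆ {B,C,K,V}.
size 0: {}; under {} S still reaches {B,C,K,Y} ∋ Y.
size 1: {B}, {C}, {K} …(+1); under {B} S still reaches {C,Y} ∋ Y.
{B,C}: S⊥Y given {B,C} in G with S→· removed — back-door holds.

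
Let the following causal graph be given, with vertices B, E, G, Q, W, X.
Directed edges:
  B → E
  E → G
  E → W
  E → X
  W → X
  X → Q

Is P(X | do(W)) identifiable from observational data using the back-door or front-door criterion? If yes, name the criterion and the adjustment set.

desc(W)\{W}={Q,X}; candidates ⊆ {B,E,G}.
size 0: {}; under {} W still reaches {B,E,G,Q,X} ∋ X.
{E}: W⊥X given {E} in G with W→· removed — back-door holds.
P(X|do(W)) = Σ_{E} P(X|W,E)·P(E).

P(X|do(W)): backdoor, adjust for {E}.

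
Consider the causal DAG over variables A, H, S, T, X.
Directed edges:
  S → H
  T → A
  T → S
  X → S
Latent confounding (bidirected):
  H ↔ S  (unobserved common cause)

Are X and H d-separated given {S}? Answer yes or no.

Bayes-Ball from X | {S} reaches {A,H,T}.
H ∈ reach(X|{S}) ⇒ X ⊥̸ H | {S}.

No — X and H are d-connected given {S}.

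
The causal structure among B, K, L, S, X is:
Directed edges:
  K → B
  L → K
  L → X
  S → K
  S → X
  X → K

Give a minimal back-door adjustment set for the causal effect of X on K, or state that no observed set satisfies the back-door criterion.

X→K: minimal back-door set {L, S}.

desc(X)\{X}={B,K}; candidates ⊆ {L,S}.
size 0: {}; under {} X still reaches {B,K,L,S} ∋ K.
size 1: {L}, {S}; under {L} X still reaches {B,K,S} ∋ K.
{L,S}: X⊥K given {L,S} in G with X→· removed — back-door holds.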